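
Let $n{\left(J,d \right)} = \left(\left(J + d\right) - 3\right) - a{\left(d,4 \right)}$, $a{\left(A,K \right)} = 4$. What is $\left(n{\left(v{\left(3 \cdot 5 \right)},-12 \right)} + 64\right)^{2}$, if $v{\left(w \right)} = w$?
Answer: $3600$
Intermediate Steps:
$n{\left(J,d \right)} = -7 + J + d$ ($n{\left(J,d \right)} = \left(\left(J + d\right) - 3\right) - 4 = \left(-3 + J + d\right) - 4 = -7 + J + d$)
$\left(n{\left(v{\left(3 \cdot 5 \right)},-12 \right)} + 64\right)^{2} = \left(\left(-7 + 3 \cdot 5 - 12\right) + 64\right)^{2} = \left(\left(-7 + 15 - 12\right) + 64\right)^{2} = \left(-4 + 64\right)^{2} = 60^{2} = 3600$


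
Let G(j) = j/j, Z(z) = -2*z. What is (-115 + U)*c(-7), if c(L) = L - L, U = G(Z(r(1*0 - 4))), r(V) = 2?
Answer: 0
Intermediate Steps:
G(j) = 1
U = 1
c(L) = 0
(-115 + U)*c(-7) = (-115 + 1)*0 = -114*0 = 0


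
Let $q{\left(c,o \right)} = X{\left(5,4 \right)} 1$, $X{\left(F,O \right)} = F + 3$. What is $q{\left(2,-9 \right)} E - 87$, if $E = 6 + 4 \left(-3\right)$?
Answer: $-135$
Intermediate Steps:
$E = -6$ ($E = 6 - 12 = -6$)
$X{\left(F,O \right)} = 3 + F$
$q{\left(c,o \right)} = 8$ ($q{\left(c,o \right)} = \left(3 + 5\right) 1 = 8 \cdot 1 = 8$)
$q{\left(2,-9 \right)} E - 87 = 8 \left(-6\right) - 87 = -48 - 87 = -135$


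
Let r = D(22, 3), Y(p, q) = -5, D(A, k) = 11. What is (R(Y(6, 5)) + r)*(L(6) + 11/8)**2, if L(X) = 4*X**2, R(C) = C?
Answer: 4057707/32 ≈ 1.2680e+5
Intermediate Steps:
r = 11
(R(Y(6, 5)) + r)*(L(6) + 11/8)**2 = (-5 + 11)*(4*6**2 + 11/8)**2 = 6*(4*36 + 11*(1/8))**2 = 6*(144 + 11/8)**2 = 6*(1163/8)**2 = 6*(1352569/64) = 4057707/32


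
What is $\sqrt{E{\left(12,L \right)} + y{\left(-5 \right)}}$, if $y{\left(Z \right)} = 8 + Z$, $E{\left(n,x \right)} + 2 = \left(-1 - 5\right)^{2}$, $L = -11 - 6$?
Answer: $\sqrt{37} \approx 6.0828$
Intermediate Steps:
$L = -17$ ($L = -11 - 6 = -17$)
$E{\left(n,x \right)} = 34$ ($E{\left(n,x \right)} = -2 + \left(-1 - 5\right)^{2} = -2 + \left(-6\right)^{2} = -2 + 36 = 34$)
$\sqrt{E{\left(12,L \right)} + y{\left(-5 \right)}} = \sqrt{34 + \left(8 - 5\right)} = \sqrt{34 + 3} = \sqrt{37}$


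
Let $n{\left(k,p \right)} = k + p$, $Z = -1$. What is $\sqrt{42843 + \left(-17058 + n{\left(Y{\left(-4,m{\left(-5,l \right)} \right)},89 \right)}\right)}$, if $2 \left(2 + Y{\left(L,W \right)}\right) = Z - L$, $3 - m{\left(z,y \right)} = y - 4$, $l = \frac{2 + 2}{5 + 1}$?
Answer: $\frac{\sqrt{103494}}{2} \approx 160.85$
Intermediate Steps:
$l = \frac{2}{3}$ ($l = \frac{4}{6} = 4 \cdot \frac{1}{6} = \frac{2}{3} \approx 0.66667$)
$m{\left(z,y \right)} = 7 - y$ ($m{\left(z,y \right)} = 3 - \left(y - 4\right) = 3 - \left(-4 + y\right) = 7 - y$)
$Y{\left(L,W \right)} = - \frac{5}{2} - \frac{L}{2}$ ($Y{\left(L,W \right)} = -2 + \frac{-1 - L}{2} = -2 - \left(\frac{1}{2} + \frac{L}{2}\right) = - \frac{5}{2} - \frac{L}{2}$)
$\sqrt{42843 + \left(-17058 + n{\left(Y{\left(-4,m{\left(-5,l \right)} \right)},89 \right)}\right)} = \sqrt{42843 + \left(-17058 + \left(\left(- \frac{5}{2} - -2\right) + 89\right)\right)} = \sqrt{42843 + \left(-17058 + \left(\left(- \frac{5}{2} + 2\right) + 89\right)\right)} = \sqrt{42843 + \left(-17058 + \left(- \frac{1}{2} + 89\right)\right)} = \sqrt{42843 + \left(-17058 + \frac{177}{2}\right)} = \sqrt{42843 - \frac{33939}{2}} = \sqrt{\frac{51747}{2}} = \frac{\sqrt{103494}}{2}$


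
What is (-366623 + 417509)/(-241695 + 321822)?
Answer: 5654/8903 ≈ 0.63507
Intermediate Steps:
(-366623 + 417509)/(-241695 + 321822) = 50886/80127 = 50886*(1/80127) = 5654/8903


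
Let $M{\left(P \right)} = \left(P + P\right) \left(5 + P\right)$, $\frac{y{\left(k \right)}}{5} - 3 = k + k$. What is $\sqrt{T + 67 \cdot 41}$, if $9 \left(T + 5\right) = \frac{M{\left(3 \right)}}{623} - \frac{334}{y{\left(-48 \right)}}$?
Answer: $\frac{2 \sqrt{517780825944585}}{869085} \approx 52.365$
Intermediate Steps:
$y{\left(k \right)} = 15 + 10 k$ ($y{\left(k \right)} = 15 + 5 \left(k + k\right) = 15 + 5 \cdot 2 k = 15 + 10 k$)
$M{\left(P \right)} = 2 P \left(5 + P\right)$
$T = - \frac{12805873}{2607255}$ ($T = -5 + \frac{\frac{2 \cdot 3 \left(5 + 3\right)}{623} - \frac{334}{15 + 10 \left(-48\right)}}{9} = -5 + \frac{2 \cdot 3 \cdot 8 \cdot \frac{1}{623} - \frac{334}{15 - 480}}{9} = -5 + \frac{48 \cdot \frac{1}{623} - \frac{334}{-465}}{9} = -5 + \frac{\frac{48}{623} - - \frac{334}{465}}{9} = -5 + \frac{\frac{48}{623} + \frac{334}{465}}{9} = -5 + \frac{1}{9} \cdot \frac{230402}{289695} = -5 + \frac{230402}{2607255} = - \frac{12805873}{2607255} \approx -4.9116$)
$\sqrt{T + 67 \cdot 41} = \sqrt{- \frac{12805873}{2607255} + 67 \cdot 41} = \sqrt{- \frac{12805873}{2607255} + 2747} = \sqrt{\frac{7149323612}{2607255}} = \frac{2 \sqrt{517780825944585}}{869085}$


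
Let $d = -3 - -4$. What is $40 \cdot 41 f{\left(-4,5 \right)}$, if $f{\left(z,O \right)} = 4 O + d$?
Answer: $34440$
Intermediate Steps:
$d = 1$ ($d = -3 + 4 = 1$)
$f{\left(z,O \right)} = 1 + 4 O$ ($f{\left(z,O \right)} = 4 O + 1 = 1 + 4 O$)
$40 \cdot 41 f{\left(-4,5 \right)} = 40 \cdot 41 \left(1 + 4 \cdot 5\right) = 1640 \left(1 + 20\right) = 1640 \cdot 21 = 34440$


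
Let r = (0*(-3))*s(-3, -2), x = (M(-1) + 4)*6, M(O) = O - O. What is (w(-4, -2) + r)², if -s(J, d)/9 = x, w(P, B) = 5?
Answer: 25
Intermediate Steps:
M(O) = 0
x = 24 (x = (0 + 4)*6 = 4*6 = 24)
s(J, d) = -216 (s(J, d) = -9*24 = -216)
r = 0 (r = (0*(-3))*(-216) = 0*(-216) = 0)
(w(-4, -2) + r)² = (5 + 0)² = 5² = 25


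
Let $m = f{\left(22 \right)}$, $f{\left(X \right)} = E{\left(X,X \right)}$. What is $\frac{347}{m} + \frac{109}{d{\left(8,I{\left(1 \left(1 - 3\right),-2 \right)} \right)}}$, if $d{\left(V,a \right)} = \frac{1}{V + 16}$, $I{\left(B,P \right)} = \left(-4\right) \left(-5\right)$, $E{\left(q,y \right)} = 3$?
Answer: $\frac{8195}{3} \approx 2731.7$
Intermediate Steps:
$I{\left(B,P \right)} = 20$
$f{\left(X \right)} = 3$
$m = 3$
$d{\left(V,a \right)} = \frac{1}{16 + V}$
$\frac{347}{m} + \frac{109}{d{\left(8,I{\left(1 \left(1 - 3\right),-2 \right)} \right)}} = \frac{347}{3} + \frac{109}{\frac{1}{16 + 8}} = 347 \cdot \frac{1}{3} + \frac{109}{\frac{1}{24}} = \frac{347}{3} + 109 \frac{1}{\frac{1}{24}} = \frac{347}{3} + 109 \cdot 24 = \frac{347}{3} + 2616 = \frac{8195}{3}$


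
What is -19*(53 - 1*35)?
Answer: -342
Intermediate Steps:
-19*(53 - 1*35) = -19*(53 - 35) = -19*18 = -342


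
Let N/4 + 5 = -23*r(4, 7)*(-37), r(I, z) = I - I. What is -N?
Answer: 20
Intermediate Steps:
r(I, z) = 0
N = -20 (N = -20 + 4*(-23*0*(-37)) = -20 + 4*(0*(-37)) = -20 + 4*0 = -20 + 0 = -20)
-N = -1*(-20) = 20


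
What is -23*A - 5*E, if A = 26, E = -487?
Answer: 1837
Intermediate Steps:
-23*A - 5*E = -23*26 - 5*(-487) = -598 + 2435 = 1837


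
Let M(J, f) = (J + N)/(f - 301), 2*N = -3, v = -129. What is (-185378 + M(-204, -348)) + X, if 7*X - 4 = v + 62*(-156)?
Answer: -1697058137/9086 ≈ -1.8678e+5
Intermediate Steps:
X = -9797/7 (X = 4/7 + (-129 + 62*(-156))/7 = 4/7 + (-129 - 9672)/7 = 4/7 + (1/7)*(-9801) = 4/7 - 9801/7 = -9797/7 ≈ -1399.6)
N = -3/2 (N = (1/2)*(-3) = -3/2 ≈ -1.5000)
M(J, f) = (-3/2 + J)/(-301 + f) (M(J, f) = (J - 3/2)/(f - 301) = (-3/2 + J)/(-301 + f))
(-185378 + M(-204, -348)) + X = (-185378 + (-3/2 - 204)/(-301 - 348)) - 9797/7 = (-185378 - 411/2/(-649)) - 9797/7 = (-185378 - 1/649*(-411/2)) - 9797/7 = (-185378 + 411/1298) - 9797/7 = -240620233/1298 - 9797/7 = -1697058137/9086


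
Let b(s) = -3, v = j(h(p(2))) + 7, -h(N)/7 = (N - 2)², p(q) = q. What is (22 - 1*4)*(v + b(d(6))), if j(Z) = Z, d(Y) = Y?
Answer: 72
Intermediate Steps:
h(N) = -7*(-2 + N)² (h(N) = -7*(N - 2)² = -7*(-2 + N)²)
v = 7 (v = -7*(-2 + 2)² + 7 = -7*0² + 7 = -7*0 + 7 = 0 + 7 = 7)
(22 - 1*4)*(v + b(d(6))) = (22 - 1*4)*(7 - 3) = (22 - 4)*4 = 18*4 = 72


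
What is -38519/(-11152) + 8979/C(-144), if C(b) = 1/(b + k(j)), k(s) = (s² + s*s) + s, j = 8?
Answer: -801031945/11152 ≈ -71829.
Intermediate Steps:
k(s) = s + 2*s² (k(s) = (s² + s²) + s = 2*s² + s = s + 2*s²)
C(b) = 1/(136 + b) (C(b) = 1/(b + 8*(1 + 2*8)) = 1/(b + 8*(1 + 16)) = 1/(b + 8*17) = 1/(b + 136) = 1/(136 + b))
-38519/(-11152) + 8979/C(-144) = -38519/(-11152) + 8979/(1/(136 - 144)) = -38519*(-1/11152) + 8979/(1/(-8)) = 38519/11152 + 8979/(-⅛) = 38519/11152 + 8979*(-8) = 38519/11152 - 71832 = -801031945/11152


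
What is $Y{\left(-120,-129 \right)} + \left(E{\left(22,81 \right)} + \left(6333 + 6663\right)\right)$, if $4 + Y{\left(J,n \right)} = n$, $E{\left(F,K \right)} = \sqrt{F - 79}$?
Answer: $12863 + i \sqrt{57} \approx 12863.0 + 7.5498 i$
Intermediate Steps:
$E{\left(F,K \right)} = \sqrt{-79 + F}$
$Y{\left(J,n \right)} = -4 + n$
$Y{\left(-120,-129 \right)} + \left(E{\left(22,81 \right)} + \left(6333 + 6663\right)\right) = \left(-4 - 129\right) + \left(\sqrt{-79 + 22} + \left(6333 + 6663\right)\right) = -133 + \left(\sqrt{-57} + 12996\right) = -133 + \left(i \sqrt{57} + 12996\right) = -133 + \left(12996 + i \sqrt{57}\right) = 12863 + i \sqrt{57}$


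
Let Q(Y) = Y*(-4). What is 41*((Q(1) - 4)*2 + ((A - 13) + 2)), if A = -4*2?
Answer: -1435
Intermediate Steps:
A = -8
Q(Y) = -4*Y
41*((Q(1) - 4)*2 + ((A - 13) + 2)) = 41*((-4*1 - 4)*2 + ((-8 - 13) + 2)) = 41*((-4 - 4)*2 + (-21 + 2)) = 41*(-8*2 - 19) = 41*(-16 - 19) = 41*(-35) = -1435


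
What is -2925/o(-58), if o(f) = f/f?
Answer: -2925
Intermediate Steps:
o(f) = 1
-2925/o(-58) = -2925/1 = -2925*1 = -2925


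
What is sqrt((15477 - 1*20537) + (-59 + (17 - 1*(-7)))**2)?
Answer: I*sqrt(3835) ≈ 61.927*I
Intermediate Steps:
sqrt((15477 - 1*20537) + (-59 + (17 - 1*(-7)))**2) = sqrt((15477 - 20537) + (-59 + (17 + 7))**2) = sqrt(-5060 + (-59 + 24)**2) = sqrt(-5060 + (-35)**2) = sqrt(-5060 + 1225) = sqrt(-3835) = I*sqrt(3835)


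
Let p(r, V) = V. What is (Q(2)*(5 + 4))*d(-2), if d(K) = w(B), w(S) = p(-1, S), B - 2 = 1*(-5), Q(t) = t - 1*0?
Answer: -54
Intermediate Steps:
Q(t) = t (Q(t) = t + 0 = t)
B = -3 (B = 2 + 1*(-5) = 2 - 5 = -3)
w(S) = S
d(K) = -3
(Q(2)*(5 + 4))*d(-2) = (2*(5 + 4))*(-3) = (2*9)*(-3) = 18*(-3) = -54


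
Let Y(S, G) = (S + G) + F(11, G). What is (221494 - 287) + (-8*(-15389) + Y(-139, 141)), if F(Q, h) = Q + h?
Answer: 344473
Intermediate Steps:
Y(S, G) = 11 + S + 2*G (Y(S, G) = (S + G) + (11 + G) = (G + S) + (11 + G) = 11 + S + 2*G)
(221494 - 287) + (-8*(-15389) + Y(-139, 141)) = (221494 - 287) + (-8*(-15389) + (11 - 139 + 2*141)) = 221207 + (123112 + (11 - 139 + 282)) = 221207 + (123112 + 154) = 221207 + 123266 = 344473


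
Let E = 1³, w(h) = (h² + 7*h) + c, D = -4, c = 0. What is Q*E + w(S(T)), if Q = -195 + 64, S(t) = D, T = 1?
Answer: -143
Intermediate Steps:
S(t) = -4
w(h) = h² + 7*h (w(h) = (h² + 7*h) + 0 = h² + 7*h)
Q = -131
E = 1
Q*E + w(S(T)) = -131*1 - 4*(7 - 4) = -131 - 4*3 = -131 - 12 = -143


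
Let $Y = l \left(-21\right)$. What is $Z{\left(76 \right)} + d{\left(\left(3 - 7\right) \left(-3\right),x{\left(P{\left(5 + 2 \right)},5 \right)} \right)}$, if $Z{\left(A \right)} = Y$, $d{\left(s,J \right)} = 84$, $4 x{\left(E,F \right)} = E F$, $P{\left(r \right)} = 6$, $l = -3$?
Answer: $147$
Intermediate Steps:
$x{\left(E,F \right)} = \frac{E F}{4}$
$Y = 63$ ($Y = \left(-3\right) \left(-21\right) = 63$)
$Z{\left(A \right)} = 63$
$Z{\left(76 \right)} + d{\left(\left(3 - 7\right) \left(-3\right),x{\left(P{\left(5 + 2 \right)},5 \right)} \right)} = 63 + 84 = 147$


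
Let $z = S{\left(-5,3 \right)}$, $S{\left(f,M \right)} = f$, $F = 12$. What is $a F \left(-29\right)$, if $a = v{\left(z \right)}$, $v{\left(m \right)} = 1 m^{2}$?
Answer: $-8700$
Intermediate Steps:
$z = -5$
$v{\left(m \right)} = m^{2}$
$a = 25$ ($a = \left(-5\right)^{2} = 25$)
$a F \left(-29\right) = 25 \cdot 12 \left(-29\right) = 300 \left(-29\right) = -8700$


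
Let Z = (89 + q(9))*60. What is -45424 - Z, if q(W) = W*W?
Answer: -55624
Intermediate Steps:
q(W) = W**2
Z = 10200 (Z = (89 + 9**2)*60 = (89 + 81)*60 = 170*60 = 10200)
-45424 - Z = -45424 - 1*10200 = -45424 - 10200 = -55624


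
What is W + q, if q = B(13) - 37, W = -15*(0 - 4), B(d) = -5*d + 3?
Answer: -39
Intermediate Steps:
B(d) = 3 - 5*d
W = 60 (W = -15*(-4) = 60)
q = -99 (q = (3 - 5*13) - 37 = (3 - 65) - 37 = -62 - 37 = -99)
W + q = 60 - 99 = -39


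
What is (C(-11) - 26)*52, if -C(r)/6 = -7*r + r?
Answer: -21944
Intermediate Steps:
C(r) = 36*r (C(r) = -6*(-7*r + r) = -(-36)*r = 36*r)
(C(-11) - 26)*52 = (36*(-11) - 26)*52 = (-396 - 26)*52 = -422*52 = -21944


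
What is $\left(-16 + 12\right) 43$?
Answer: $-172$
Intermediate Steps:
$\left(-16 + 12\right) 43 = \left(-4\right) 43 = -172$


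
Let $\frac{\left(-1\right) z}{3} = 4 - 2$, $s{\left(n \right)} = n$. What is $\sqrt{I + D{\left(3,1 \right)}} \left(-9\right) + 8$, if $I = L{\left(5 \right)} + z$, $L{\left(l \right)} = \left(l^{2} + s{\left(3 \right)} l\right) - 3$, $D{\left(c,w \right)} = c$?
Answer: $8 - 9 \sqrt{34} \approx -44.479$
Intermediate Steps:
$L{\left(l \right)} = -3 + l^{2} + 3 l$ ($L{\left(l \right)} = \left(l^{2} + 3 l\right) - 3 = -3 + l^{2} + 3 l$)
$z = -6$ ($z = - 3 \left(4 - 2\right) = \left(-3\right) 2 = -6$)
$I = 31$ ($I = \left(-3 + 5^{2} + 3 \cdot 5\right) - 6 = \left(-3 + 25 + 15\right) - 6 = 37 - 6 = 31$)
$\sqrt{I + D{\left(3,1 \right)}} \left(-9\right) + 8 = \sqrt{31 + 3} \left(-9\right) + 8 = \sqrt{34} \left(-9\right) + 8 = - 9 \sqrt{34} + 8 = 8 - 9 \sqrt{34}$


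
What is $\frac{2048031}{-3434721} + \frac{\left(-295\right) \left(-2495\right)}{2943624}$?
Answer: $- \frac{1166864226773}{3370175722968} \approx -0.34623$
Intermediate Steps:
$\frac{2048031}{-3434721} + \frac{\left(-295\right) \left(-2495\right)}{2943624} = 2048031 \left(- \frac{1}{3434721}\right) + 736025 \cdot \frac{1}{2943624} = - \frac{682677}{1144907} + \frac{736025}{2943624} = - \frac{1166864226773}{3370175722968}$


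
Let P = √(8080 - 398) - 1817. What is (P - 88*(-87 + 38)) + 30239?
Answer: 32734 + √7682 ≈ 32822.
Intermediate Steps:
P = -1817 + √7682 (P = √7682 - 1817 = -1817 + √7682 ≈ -1729.4)
(P - 88*(-87 + 38)) + 30239 = ((-1817 + √7682) - 88*(-87 + 38)) + 30239 = ((-1817 + √7682) - 88*(-49)) + 30239 = ((-1817 + √7682) + 4312) + 30239 = (2495 + √7682) + 30239 = 32734 + √7682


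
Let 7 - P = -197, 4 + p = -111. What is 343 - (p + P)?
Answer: 254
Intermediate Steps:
p = -115 (p = -4 - 111 = -115)
P = 204 (P = 7 - 1*(-197) = 7 + 197 = 204)
343 - (p + P) = 343 - (-115 + 204) = 343 - 1*89 = 343 - 89 = 254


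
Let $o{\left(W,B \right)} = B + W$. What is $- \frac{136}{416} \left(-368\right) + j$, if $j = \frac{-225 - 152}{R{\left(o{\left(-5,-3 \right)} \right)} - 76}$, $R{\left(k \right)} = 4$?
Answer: $\frac{117509}{936} \approx 125.54$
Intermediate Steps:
$j = \frac{377}{72}$ ($j = \frac{-225 - 152}{4 - 76} = - \frac{377}{-72} = \left(-377\right) \left(- \frac{1}{72}\right) = \frac{377}{72} \approx 5.2361$)
$- \frac{136}{416} \left(-368\right) + j = - \frac{136}{416} \left(-368\right) + \frac{377}{72} = \left(-136\right) \frac{1}{416} \left(-368\right) + \frac{377}{72} = \left(- \frac{17}{52}\right) \left(-368\right) + \frac{377}{72} = \frac{1564}{13} + \frac{377}{72} = \frac{117509}{936}$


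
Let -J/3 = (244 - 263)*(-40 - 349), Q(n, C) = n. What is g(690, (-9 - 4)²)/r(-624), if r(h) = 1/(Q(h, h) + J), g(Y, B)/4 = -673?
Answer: 61369524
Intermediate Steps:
g(Y, B) = -2692 (g(Y, B) = 4*(-673) = -2692)
J = -22173 (J = -3*(244 - 263)*(-40 - 349) = -(-57)*(-389) = -3*7391 = -22173)
r(h) = 1/(-22173 + h) (r(h) = 1/(h - 22173) = 1/(-22173 + h))
g(690, (-9 - 4)²)/r(-624) = -2692/(1/(-22173 - 624)) = -2692/(1/(-22797)) = -2692/(-1/22797) = -2692*(-22797) = 61369524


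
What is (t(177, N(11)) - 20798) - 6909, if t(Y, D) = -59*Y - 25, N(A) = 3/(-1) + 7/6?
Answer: -38175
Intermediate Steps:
N(A) = -11/6 (N(A) = 3*(-1) + 7*(1/6) = -3 + 7/6 = -11/6)
t(Y, D) = -25 - 59*Y
(t(177, N(11)) - 20798) - 6909 = ((-25 - 59*177) - 20798) - 6909 = ((-25 - 10443) - 20798) - 6909 = (-10468 - 20798) - 6909 = -31266 - 6909 = -38175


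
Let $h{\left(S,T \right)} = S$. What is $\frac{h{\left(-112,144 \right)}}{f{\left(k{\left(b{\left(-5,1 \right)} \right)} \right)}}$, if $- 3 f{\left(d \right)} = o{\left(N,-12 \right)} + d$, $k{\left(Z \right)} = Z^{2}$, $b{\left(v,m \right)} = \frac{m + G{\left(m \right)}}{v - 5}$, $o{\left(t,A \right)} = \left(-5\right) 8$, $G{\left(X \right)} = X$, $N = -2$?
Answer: $- \frac{2800}{333} \approx -8.4084$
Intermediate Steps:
$o{\left(t,A \right)} = -40$
$b{\left(v,m \right)} = \frac{2 m}{-5 + v}$ ($b{\left(v,m \right)} = \frac{m + m}{v - 5} = \frac{2 m}{-5 + v}$)
$f{\left(d \right)} = \frac{40}{3} - \frac{d}{3}$ ($f{\left(d \right)} = - \frac{-40 + d}{3} = \frac{40}{3} - \frac{d}{3}$)
$\frac{h{\left(-112,144 \right)}}{f{\left(k{\left(b{\left(-5,1 \right)} \right)} \right)}} = - \frac{112}{\frac{40}{3} - \frac{\left(2 \cdot 1 \frac{1}{-5 - 5}\right)^{2}}{3}} = - \frac{112}{\frac{40}{3} - \frac{\left(2 \cdot 1 \frac{1}{-10}\right)^{2}}{3}} = - \frac{112}{\frac{40}{3} - \frac{\left(2 \cdot 1 \left(- \frac{1}{10}\right)\right)^{2}}{3}} = - \frac{112}{\frac{40}{3} - \frac{\left(- \frac{1}{5}\right)^{2}}{3}} = - \frac{112}{\frac{40}{3} - \frac{1}{75}} = - \frac{112}{\frac{333}{25}} = \left(-112\right) \frac{25}{333} = - \frac{2800}{333}$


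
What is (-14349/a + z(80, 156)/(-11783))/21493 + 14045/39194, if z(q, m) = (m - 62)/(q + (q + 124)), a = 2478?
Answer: 104221283954032355/291058914309251578 ≈ 0.35808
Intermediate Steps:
z(q, m) = (-62 + m)/(124 + 2*q) (z(q, m) = (-62 + m)/(q + (124 + q)) = (-62 + m)/(124 + 2*q))
(-14349/a + z(80, 156)/(-11783))/21493 + 14045/39194 = (-14349/2478 + ((-62 + 156)/(2*(62 + 80)))/(-11783))/21493 + 14045/39194 = (-14349*1/2478 + ((1/2)*94/142)*(-1/11783))*(1/21493) + 14045*(1/39194) = (-4783/826 + ((1/2)*(1/142)*94)*(-1/11783))*(1/21493) + 14045/39194 = (-4783/826 + (47/142)*(-1/11783))*(1/21493) + 14045/39194 = (-4783/826 - 47/1673186)*(1/21493) + 14045/39194 = -2000721865/345512909*1/21493 + 14045/39194 = -2000721865/7426108953137 + 14045/39194 = 104221283954032355/291058914309251578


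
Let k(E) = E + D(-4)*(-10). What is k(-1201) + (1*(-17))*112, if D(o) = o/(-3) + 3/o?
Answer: -18665/6 ≈ -3110.8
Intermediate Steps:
D(o) = 3/o - o/3 (D(o) = o*(-1/3) + 3/o = -o/3 + 3/o = 3/o - o/3)
k(E) = -35/6 + E (k(E) = E + (3/(-4) - 1/3*(-4))*(-10) = E + (3*(-1/4) + 4/3)*(-10) = E + (-3/4 + 4/3)*(-10) = E + (7/12)*(-10) = E - 35/6 = -35/6 + E)
k(-1201) + (1*(-17))*112 = (-35/6 - 1201) + (1*(-17))*112 = -7241/6 - 17*112 = -7241/6 - 1904 = -18665/6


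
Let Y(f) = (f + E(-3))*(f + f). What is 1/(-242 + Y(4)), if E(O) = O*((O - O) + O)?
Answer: -1/138 ≈ -0.0072464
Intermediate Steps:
E(O) = O² (E(O) = O*(0 + O) = O*O = O²)
Y(f) = 2*f*(9 + f) (Y(f) = (f + (-3)²)*(f + f) = (f + 9)*(2*f) = (9 + f)*(2*f) = 2*f*(9 + f))
1/(-242 + Y(4)) = 1/(-242 + 2*4*(9 + 4)) = 1/(-242 + 2*4*13) = 1/(-242 + 104) = 1/(-138) = -1/138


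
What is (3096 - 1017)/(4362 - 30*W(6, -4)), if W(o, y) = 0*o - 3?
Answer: 99/212 ≈ 0.46698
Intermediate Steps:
W(o, y) = -3 (W(o, y) = 0 - 3 = -3)
(3096 - 1017)/(4362 - 30*W(6, -4)) = (3096 - 1017)/(4362 - 30*(-3)) = 2079/(4362 + 90) = 2079/4452 = 2079*(1/4452) = 99/212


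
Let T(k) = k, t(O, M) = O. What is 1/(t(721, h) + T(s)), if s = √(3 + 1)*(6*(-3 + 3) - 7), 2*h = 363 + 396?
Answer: 1/707 ≈ 0.0014144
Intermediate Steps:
h = 759/2 (h = (363 + 396)/2 = (½)*759 = 759/2 ≈ 379.50)
s = -14 (s = √4*(6*0 - 7) = 2*(0 - 7) = 2*(-7) = -14)
1/(t(721, h) + T(s)) = 1/(721 - 14) = 1/707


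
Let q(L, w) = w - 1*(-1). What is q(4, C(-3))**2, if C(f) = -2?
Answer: 1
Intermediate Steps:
q(L, w) = 1 + w (q(L, w) = w + 1 = 1 + w)
q(4, C(-3))**2 = (1 - 2)**2 = (-1)**2 = 1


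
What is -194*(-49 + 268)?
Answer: -42486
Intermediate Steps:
-194*(-49 + 268) = -194*219 = -42486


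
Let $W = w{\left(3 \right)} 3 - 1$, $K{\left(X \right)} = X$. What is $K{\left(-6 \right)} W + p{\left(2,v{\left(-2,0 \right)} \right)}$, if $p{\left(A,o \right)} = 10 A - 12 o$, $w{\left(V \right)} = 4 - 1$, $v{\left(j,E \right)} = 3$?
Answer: $-64$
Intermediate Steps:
$w{\left(V \right)} = 3$ ($w{\left(V \right)} = 4 - 1 = 3$)
$W = 8$ ($W = 3 \cdot 3 - 1 = 9 - 1 = 8$)
$p{\left(A,o \right)} = - 12 o + 10 A$
$K{\left(-6 \right)} W + p{\left(2,v{\left(-2,0 \right)} \right)} = \left(-6\right) 8 + \left(\left(-12\right) 3 + 10 \cdot 2\right) = -48 + \left(-36 + 20\right) = -48 - 16 = -64$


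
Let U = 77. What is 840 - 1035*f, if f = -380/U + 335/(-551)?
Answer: 279044805/42427 ≈ 6577.1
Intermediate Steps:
f = -235175/42427 (f = -380/77 + 335/(-551) = -380*1/77 + 335*(-1/551) = -380/77 - 335/551 = -235175/42427 ≈ -5.5431)
840 - 1035*f = 840 - 1035*(-235175/42427) = 840 + 243406125/42427 = 279044805/42427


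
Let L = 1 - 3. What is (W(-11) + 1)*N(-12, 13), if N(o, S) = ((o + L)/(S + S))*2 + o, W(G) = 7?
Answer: -1360/13 ≈ -104.62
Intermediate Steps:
L = -2
N(o, S) = o + (-2 + o)/S (N(o, S) = ((o - 2)/(S + S))*2 + o = ((-2 + o)/((2*S)))*2 + o = ((-2 + o)*(1/(2*S)))*2 + o = ((-2 + o)/(2*S))*2 + o = (-2 + o)/S + o = o + (-2 + o)/S)
(W(-11) + 1)*N(-12, 13) = (7 + 1)*((-2 - 12 + 13*(-12))/13) = 8*((-2 - 12 - 156)/13) = 8*((1/13)*(-170)) = 8*(-170/13) = -1360/13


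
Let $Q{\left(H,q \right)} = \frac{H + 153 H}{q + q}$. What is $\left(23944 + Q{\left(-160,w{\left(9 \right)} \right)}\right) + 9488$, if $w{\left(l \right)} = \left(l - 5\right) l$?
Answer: $\frac{297808}{9} \approx 33090.0$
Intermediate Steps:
$w{\left(l \right)} = l \left(-5 + l\right)$ ($w{\left(l \right)} = \left(-5 + l\right) l = l \left(-5 + l\right)$)
$Q{\left(H,q \right)} = \frac{77 H}{q}$ ($Q{\left(H,q \right)} = \frac{154 H}{2 q} = 154 H \frac{1}{2 q} = \frac{77 H}{q}$)
$\left(23944 + Q{\left(-160,w{\left(9 \right)} \right)}\right) + 9488 = \left(23944 + 77 \left(-160\right) \frac{1}{9 \left(-5 + 9\right)}\right) + 9488 = \left(23944 + 77 \left(-160\right) \frac{1}{9 \cdot 4}\right) + 9488 = \left(23944 + 77 \left(-160\right) \frac{1}{36}\right) + 9488 = \left(23944 - \frac{3080}{9}\right) + 9488 = \frac{212416}{9} + 9488 = \frac{297808}{9}$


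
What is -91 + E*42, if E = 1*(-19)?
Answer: -889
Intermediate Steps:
E = -19
-91 + E*42 = -91 - 19*42 = -91 - 798 = -889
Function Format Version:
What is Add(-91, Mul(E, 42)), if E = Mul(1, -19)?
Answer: -889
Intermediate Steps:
E = -19
Add(-91, Mul(E, 42)) = Add(-91, Mul(-19, 42)) = Add(-91, -798) = -889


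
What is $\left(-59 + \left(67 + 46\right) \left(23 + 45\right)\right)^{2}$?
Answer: $58140625$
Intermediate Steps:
$\left(-59 + \left(67 + 46\right) \left(23 + 45\right)\right)^{2} = \left(-59 + 113 \cdot 68\right)^{2} = \left(-59 + 7684\right)^{2} = 7625^{2} = 58140625$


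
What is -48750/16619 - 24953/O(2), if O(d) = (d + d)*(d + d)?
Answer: -415473907/265904 ≈ -1562.5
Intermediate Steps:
O(d) = 4*d**2 (O(d) = (2*d)*(2*d) = 4*d**2)
-48750/16619 - 24953/O(2) = -48750/16619 - 24953/(4*2**2) = -48750*1/16619 - 24953/(4*4) = -48750/16619 - 24953/16 = -415473907/265904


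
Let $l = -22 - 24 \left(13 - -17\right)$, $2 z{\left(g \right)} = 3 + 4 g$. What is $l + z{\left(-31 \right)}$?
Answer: $- \frac{1605}{2} \approx -802.5$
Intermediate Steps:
$z{\left(g \right)} = \frac{3}{2} + 2 g$ ($z{\left(g \right)} = \frac{3 + 4 g}{2} = \frac{3}{2} + 2 g$)
$l = -742$ ($l = -22 - 24 \left(13 + 17\right) = -22 - 720 = -742$)
$l + z{\left(-31 \right)} = -742 + \left(\frac{3}{2} + 2 \left(-31\right)\right) = -742 + \left(\frac{3}{2} - 62\right) = -742 - \frac{121}{2} = - \frac{1605}{2}$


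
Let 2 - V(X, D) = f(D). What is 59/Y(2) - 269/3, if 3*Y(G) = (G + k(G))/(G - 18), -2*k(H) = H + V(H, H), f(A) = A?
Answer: -8765/3 ≈ -2921.7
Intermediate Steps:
V(X, D) = 2 - D
k(H) = -1 (k(H) = -(H + (2 - H))/2 = -1/2*2 = -1)
Y(G) = (-1 + G)/(3*(-18 + G)) (Y(G) = ((G - 1)/(G - 18))/3 = ((-1 + G)/(-18 + G))/3 = (-1 + G)/(3*(-18 + G)))
59/Y(2) - 269/3 = 59/(((-1 + 2)/(3*(-18 + 2)))) - 269/3 = 59/(((1/3)*1/(-16))) - 269*1/3 = 59/(((1/3)*(-1/16)*1)) - 269/3 = 59/(-1/48) - 269/3 = 59*(-48) - 269/3 = -2832 - 269/3 = -8765/3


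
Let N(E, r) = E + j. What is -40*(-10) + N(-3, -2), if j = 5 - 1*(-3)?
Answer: 405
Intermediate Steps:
j = 8 (j = 5 + 3 = 8)
N(E, r) = 8 + E (N(E, r) = E + 8 = 8 + E)
-40*(-10) + N(-3, -2) = -40*(-10) + (8 - 3) = 400 + 5 = 405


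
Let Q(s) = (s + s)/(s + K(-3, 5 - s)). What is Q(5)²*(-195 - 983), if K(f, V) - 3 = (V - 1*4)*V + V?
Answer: -14725/8 ≈ -1840.6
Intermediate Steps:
K(f, V) = 3 + V + V*(-4 + V) (K(f, V) = 3 + ((V - 1*4)*V + V) = 3 + ((V - 4)*V + V) = 3 + ((-4 + V)*V + V) = 3 + (V*(-4 + V) + V) = 3 + (V + V*(-4 + V)) = 3 + V + V*(-4 + V))
Q(s) = 2*s/(-12 + (5 - s)² + 4*s) (Q(s) = (s + s)/(s + (3 + (5 - s)² - 3*(5 - s))) = (2*s)/(s + (3 + (5 - s)² + (-15 + 3*s))) = (2*s)/(s + (-12 + (5 - s)² + 3*s)) = (2*s)/(-12 + (5 - s)² + 4*s) = 2*s/(-12 + (5 - s)² + 4*s))
Q(5)²*(-195 - 983) = (2*5/(13 + 5² - 6*5))²*(-195 - 983) = (2*5/(13 + 25 - 30))²*(-1178) = (2*5/8)²*(-1178) = (2*5*(⅛))²*(-1178) = (5/4)²*(-1178) = (25/16)*(-1178) = -14725/8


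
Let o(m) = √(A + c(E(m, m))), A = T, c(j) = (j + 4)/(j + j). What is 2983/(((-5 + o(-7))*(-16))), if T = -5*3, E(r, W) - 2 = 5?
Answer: 104405/4392 + 2983*I*√2786/8784 ≈ 23.772 + 17.925*I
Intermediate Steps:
E(r, W) = 7 (E(r, W) = 2 + 5 = 7)
c(j) = (4 + j)/(2*j) (c(j) = (4 + j)/((2*j)) = (4 + j)*(1/(2*j)) = (4 + j)/(2*j))
T = -15
A = -15
o(m) = I*√2786/14 (o(m) = √(-15 + (½)*(4 + 7)/7) = √(-15 + (½)*(⅐)*11) = √(-15 + 11/14) = √(-199/14) = I*√2786/14)
2983/(((-5 + o(-7))*(-16))) = 2983/(((-5 + I*√2786/14)*(-16))) = 2983/(80 - 8*I*√2786/7)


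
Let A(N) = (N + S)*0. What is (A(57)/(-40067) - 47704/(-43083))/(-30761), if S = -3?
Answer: -47704/1325276163 ≈ -3.5996e-5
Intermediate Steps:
A(N) = 0 (A(N) = (N - 3)*0 = (-3 + N)*0 = 0)
(A(57)/(-40067) - 47704/(-43083))/(-30761) = (0/(-40067) - 47704/(-43083))/(-30761) = (0*(-1/40067) - 47704*(-1/43083))*(-1/30761) = (0 + 47704/43083)*(-1/30761) = (47704/43083)*(-1/30761) = -47704/1325276163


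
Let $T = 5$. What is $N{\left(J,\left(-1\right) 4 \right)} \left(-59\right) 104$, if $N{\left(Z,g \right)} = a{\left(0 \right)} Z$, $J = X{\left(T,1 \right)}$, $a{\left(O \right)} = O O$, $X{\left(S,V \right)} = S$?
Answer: $0$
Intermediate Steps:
$a{\left(O \right)} = O^{2}$
$J = 5$
$N{\left(Z,g \right)} = 0$ ($N{\left(Z,g \right)} = 0^{2} Z = 0 Z = 0$)
$N{\left(J,\left(-1\right) 4 \right)} \left(-59\right) 104 = 0 \left(-59\right) 104 = 0 \cdot 104 = 0$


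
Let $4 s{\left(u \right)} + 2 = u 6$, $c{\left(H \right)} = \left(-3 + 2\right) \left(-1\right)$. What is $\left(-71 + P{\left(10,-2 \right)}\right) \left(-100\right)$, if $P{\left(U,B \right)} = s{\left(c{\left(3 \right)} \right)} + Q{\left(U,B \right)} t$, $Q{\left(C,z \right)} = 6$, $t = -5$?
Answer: $10000$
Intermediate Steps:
$c{\left(H \right)} = 1$ ($c{\left(H \right)} = \left(-1\right) \left(-1\right) = 1$)
$s{\left(u \right)} = - \frac{1}{2} + \frac{3 u}{2}$ ($s{\left(u \right)} = - \frac{1}{2} + \frac{u 6}{4} = - \frac{1}{2} + \frac{6 u}{4} = - \frac{1}{2} + \frac{3 u}{2}$)
$P{\left(U,B \right)} = -29$ ($P{\left(U,B \right)} = \left(- \frac{1}{2} + \frac{3}{2} \cdot 1\right) + 6 \left(-5\right) = \left(- \frac{1}{2} + \frac{3}{2}\right) - 30 = 1 - 30 = -29$)
$\left(-71 + P{\left(10,-2 \right)}\right) \left(-100\right) = \left(-71 - 29\right) \left(-100\right) = \left(-100\right) \left(-100\right) = 10000$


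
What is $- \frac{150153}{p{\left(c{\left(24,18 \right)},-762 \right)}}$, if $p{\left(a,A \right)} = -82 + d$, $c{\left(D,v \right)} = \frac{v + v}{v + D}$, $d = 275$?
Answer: $- \frac{150153}{193} \approx -778.0$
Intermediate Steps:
$c{\left(D,v \right)} = \frac{2 v}{D + v}$
$p{\left(a,A \right)} = 193$ ($p{\left(a,A \right)} = -82 + 275 = 193$)
$- \frac{150153}{p{\left(c{\left(24,18 \right)},-762 \right)}} = - \frac{150153}{193}$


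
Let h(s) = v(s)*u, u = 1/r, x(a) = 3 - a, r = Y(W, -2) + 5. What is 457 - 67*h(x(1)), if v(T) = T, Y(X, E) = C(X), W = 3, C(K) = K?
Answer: 1761/4 ≈ 440.25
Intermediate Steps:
Y(X, E) = X
r = 8 (r = 3 + 5 = 8)
u = ⅛ (u = 1/8 = ⅛ ≈ 0.12500)
h(s) = s/8 (h(s) = s*(⅛) = s/8)
457 - 67*h(x(1)) = 457 - 67*(3 - 1*1)/8 = 457 - 67*(3 - 1)/8 = 457 - 67*2/8 = 457 - 67*¼ = 457 - 67/4 = 1761/4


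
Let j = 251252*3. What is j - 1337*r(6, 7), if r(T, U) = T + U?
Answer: 736375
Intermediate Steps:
j = 753756
j - 1337*r(6, 7) = 753756 - 1337*(6 + 7) = 753756 - 1337*13 = 753756 - 17381 = 736375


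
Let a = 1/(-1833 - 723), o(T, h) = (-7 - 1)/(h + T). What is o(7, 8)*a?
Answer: 2/9585 ≈ 0.00020866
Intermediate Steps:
o(T, h) = -8/(T + h)
a = -1/2556 (a = 1/(-2556) = -1/2556 ≈ -0.00039124)
o(7, 8)*a = -8/(7 + 8)*(-1/2556) = -8/15*(-1/2556) = 2/9585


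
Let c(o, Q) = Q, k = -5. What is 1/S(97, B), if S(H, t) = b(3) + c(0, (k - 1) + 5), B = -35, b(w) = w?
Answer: 1/2 ≈ 0.50000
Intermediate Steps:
S(H, t) = 2 (S(H, t) = 3 + ((-5 - 1) + 5) = 3 + (-6 + 5) = 3 - 1 = 2)
1/S(97, B) = 1/2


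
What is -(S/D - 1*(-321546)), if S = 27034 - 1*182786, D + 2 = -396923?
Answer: -127629801802/396925 ≈ -3.2155e+5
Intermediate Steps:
D = -396925 (D = -2 - 396923 = -396925)
S = -155752 (S = 27034 - 182786 = -155752)
-(S/D - 1*(-321546)) = -(-155752/(-396925) - 1*(-321546)) = -(-155752*(-1/396925) + 321546) = -(155752/396925 + 321546) = -1*127629801802/396925 = -127629801802/396925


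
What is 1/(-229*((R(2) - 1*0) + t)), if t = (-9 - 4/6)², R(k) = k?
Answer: -9/196711 ≈ -4.5752e-5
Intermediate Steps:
t = 841/9 (t = (-9 - 4*⅙)² = (-9 - ⅔)² = (-29/3)² = 841/9 ≈ 93.444)
1/(-229*((R(2) - 1*0) + t)) = 1/(-229*((2 - 1*0) + 841/9)) = 1/(-229*((2 + 0) + 841/9)) = 1/(-229*(2 + 841/9)) = 1/(-229*859/9) = 1/(-196711/9) = -9/196711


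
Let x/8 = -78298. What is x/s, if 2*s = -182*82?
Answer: 313192/3731 ≈ 83.943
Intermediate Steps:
x = -626384 (x = 8*(-78298) = -626384)
s = -7462 (s = (-182*82)/2 = (½)*(-14924) = -7462)
x/s = -626384/(-7462) = -626384*(-1/7462) = 313192/3731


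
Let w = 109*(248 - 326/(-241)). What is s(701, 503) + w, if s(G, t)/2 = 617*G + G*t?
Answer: 384978086/241 ≈ 1.5974e+6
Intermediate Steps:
w = 6550246/241 (w = 109*(248 - 326*(-1/241)) = 109*(248 + 326/241) = 109*(60094/241) = 6550246/241 ≈ 27179.)
s(G, t) = 1234*G + 2*G*t (s(G, t) = 2*(617*G + G*t) = 1234*G + 2*G*t)
s(701, 503) + w = 2*701*(617 + 503) + 6550246/241 = 2*701*1120 + 6550246/241 = 1570240 + 6550246/241 = 384978086/241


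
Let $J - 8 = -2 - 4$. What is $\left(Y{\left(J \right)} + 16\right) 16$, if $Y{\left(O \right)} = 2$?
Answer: $288$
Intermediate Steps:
$J = 2$ ($J = 8 - 6 = 2$)
$\left(Y{\left(J \right)} + 16\right) 16 = \left(2 + 16\right) 16 = 18 \cdot 16 = 288$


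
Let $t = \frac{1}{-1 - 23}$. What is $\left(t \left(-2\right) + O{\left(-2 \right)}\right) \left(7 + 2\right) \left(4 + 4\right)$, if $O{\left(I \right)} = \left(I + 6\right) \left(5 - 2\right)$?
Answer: $870$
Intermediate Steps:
$O{\left(I \right)} = 18 + 3 I$ ($O{\left(I \right)} = \left(6 + I\right) 3 = 18 + 3 I$)
$t = - \frac{1}{24}$ ($t = \frac{1}{-24} = - \frac{1}{24} \approx -0.041667$)
$\left(t \left(-2\right) + O{\left(-2 \right)}\right) \left(7 + 2\right) \left(4 + 4\right) = \left(\left(- \frac{1}{24}\right) \left(-2\right) + \left(18 + 3 \left(-2\right)\right)\right) \left(7 + 2\right) \left(4 + 4\right) = \left(\frac{1}{12} + \left(18 - 6\right)\right) 9 \cdot 8 = \left(\frac{1}{12} + 12\right) 72 = \frac{145}{12} \cdot 72 = 870$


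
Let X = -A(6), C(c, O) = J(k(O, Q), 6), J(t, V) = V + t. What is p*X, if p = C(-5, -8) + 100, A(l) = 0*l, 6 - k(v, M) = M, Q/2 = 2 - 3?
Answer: 0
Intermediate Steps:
Q = -2 (Q = 2*(2 - 3) = 2*(-1) = -2)
k(v, M) = 6 - M
A(l) = 0
C(c, O) = 14 (C(c, O) = 6 + (6 - 1*(-2)) = 6 + (6 + 2) = 6 + 8 = 14)
p = 114 (p = 14 + 100 = 114)
X = 0 (X = -1*0 = 0)
p*X = 114*0 = 0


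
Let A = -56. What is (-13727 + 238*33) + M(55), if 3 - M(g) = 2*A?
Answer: -5758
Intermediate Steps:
M(g) = 115 (M(g) = 3 - 2*(-56) = 3 - 1*(-112) = 3 + 112 = 115)
(-13727 + 238*33) + M(55) = (-13727 + 238*33) + 115 = (-13727 + 7854) + 115 = -5873 + 115 = -5758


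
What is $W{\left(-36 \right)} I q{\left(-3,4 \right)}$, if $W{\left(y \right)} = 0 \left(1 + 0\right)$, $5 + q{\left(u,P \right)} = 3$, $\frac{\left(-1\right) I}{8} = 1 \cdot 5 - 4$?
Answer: $0$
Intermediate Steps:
$I = -8$ ($I = - 8 \left(1 \cdot 5 - 4\right) = - 8 \left(5 - 4\right) = \left(-8\right) 1 = -8$)
$q{\left(u,P \right)} = -2$ ($q{\left(u,P \right)} = -5 + 3 = -2$)
$W{\left(y \right)} = 0$ ($W{\left(y \right)} = 0 \cdot 1 = 0$)
$W{\left(-36 \right)} I q{\left(-3,4 \right)} = 0 \left(\left(-8\right) \left(-2\right)\right) = 0 \cdot 16 = 0$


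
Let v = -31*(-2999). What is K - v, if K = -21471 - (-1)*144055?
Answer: 29615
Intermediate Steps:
v = 92969
K = 122584 (K = -21471 - 1*(-144055) = -21471 + 144055 = 122584)
K - v = 122584 - 1*92969 = 122584 - 92969 = 29615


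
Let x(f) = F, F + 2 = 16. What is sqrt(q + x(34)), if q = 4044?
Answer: sqrt(4058) ≈ 63.702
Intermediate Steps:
F = 14 (F = -2 + 16 = 14)
x(f) = 14
sqrt(q + x(34)) = sqrt(4044 + 14) = sqrt(4058)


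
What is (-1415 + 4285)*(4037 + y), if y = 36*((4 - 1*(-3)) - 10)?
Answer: 11276230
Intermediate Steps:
y = -108 (y = 36*((4 + 3) - 10) = 36*(7 - 10) = 36*(-3) = -108)
(-1415 + 4285)*(4037 + y) = (-1415 + 4285)*(4037 - 108) = 2870*3929 = 11276230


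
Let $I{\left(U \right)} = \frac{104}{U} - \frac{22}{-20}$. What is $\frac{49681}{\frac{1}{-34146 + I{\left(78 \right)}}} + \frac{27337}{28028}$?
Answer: $- \frac{713152784872883}{420420} \approx -1.6963 \cdot 10^{9}$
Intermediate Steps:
$I{\left(U \right)} = \frac{11}{10} + \frac{104}{U}$ ($I{\left(U \right)} = \frac{104}{U} - - \frac{11}{10} = \frac{104}{U} + \frac{11}{10} = \frac{11}{10} + \frac{104}{U}$)
$\frac{49681}{\frac{1}{-34146 + I{\left(78 \right)}}} + \frac{27337}{28028} = \frac{49681}{\frac{1}{-34146 + \left(\frac{11}{10} + \frac{104}{78}\right)}} + \frac{27337}{28028} = \frac{49681}{\frac{1}{-34146 + \left(\frac{11}{10} + 104 \cdot \frac{1}{78}\right)}} + 27337 \cdot \frac{1}{28028} = \frac{49681}{\frac{1}{-34146 + \left(\frac{11}{10} + \frac{4}{3}\right)}} + \frac{27337}{28028} = \frac{49681}{\frac{1}{-34146 + \frac{73}{30}}} + \frac{27337}{28028} = \frac{49681}{\frac{1}{- \frac{1024307}{30}}} + \frac{27337}{28028} = \frac{49681}{- \frac{30}{1024307}} + \frac{27337}{28028} = 49681 \left(- \frac{1024307}{30}\right) + \frac{27337}{28028} = - \frac{50888596067}{30} + \frac{27337}{28028} = - \frac{713152784872883}{420420}$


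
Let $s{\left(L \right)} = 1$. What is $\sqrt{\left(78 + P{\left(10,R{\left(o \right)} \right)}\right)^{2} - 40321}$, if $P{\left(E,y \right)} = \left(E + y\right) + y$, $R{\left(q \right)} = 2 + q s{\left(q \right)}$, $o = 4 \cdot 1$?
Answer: $3 i \sqrt{3369} \approx 174.13 i$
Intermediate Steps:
$o = 4$
$R{\left(q \right)} = 2 + q$ ($R{\left(q \right)} = 2 + q 1 = 2 + q$)
$P{\left(E,y \right)} = E + 2 y$
$\sqrt{\left(78 + P{\left(10,R{\left(o \right)} \right)}\right)^{2} - 40321} = \sqrt{\left(78 + \left(10 + 2 \left(2 + 4\right)\right)\right)^{2} - 40321} = \sqrt{\left(78 + \left(10 + 2 \cdot 6\right)\right)^{2} - 40321} = \sqrt{\left(78 + \left(10 + 12\right)\right)^{2} - 40321} = \sqrt{\left(78 + 22\right)^{2} - 40321} = \sqrt{100^{2} - 40321} = \sqrt{10000 - 40321} = \sqrt{-30321} = 3 i \sqrt{3369}$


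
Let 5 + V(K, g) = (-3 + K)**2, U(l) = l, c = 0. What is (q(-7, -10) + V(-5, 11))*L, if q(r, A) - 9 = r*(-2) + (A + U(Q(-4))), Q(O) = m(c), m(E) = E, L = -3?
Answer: -216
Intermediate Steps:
Q(O) = 0
V(K, g) = -5 + (-3 + K)**2
q(r, A) = 9 + A - 2*r (q(r, A) = 9 + (r*(-2) + (A + 0)) = 9 + (-2*r + A) = 9 + (A - 2*r) = 9 + A - 2*r)
(q(-7, -10) + V(-5, 11))*L = ((9 - 10 - 2*(-7)) + (-5 + (-3 - 5)**2))*(-3) = ((9 - 10 + 14) + (-5 + (-8)**2))*(-3) = (13 + (-5 + 64))*(-3) = (13 + 59)*(-3) = 72*(-3) = -216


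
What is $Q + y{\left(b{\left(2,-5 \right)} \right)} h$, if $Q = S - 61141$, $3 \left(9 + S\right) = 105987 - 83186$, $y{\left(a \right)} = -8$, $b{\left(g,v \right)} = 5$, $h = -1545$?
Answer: $- \frac{123569}{3} \approx -41190.0$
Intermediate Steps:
$S = \frac{22774}{3}$ ($S = -9 + \frac{105987 - 83186}{3} = -9 + \frac{1}{3} \cdot 22801 = -9 + \frac{22801}{3} = \frac{22774}{3} \approx 7591.3$)
$Q = - \frac{160649}{3}$ ($Q = \frac{22774}{3} - 61141 = - \frac{160649}{3} \approx -53550.0$)
$Q + y{\left(b{\left(2,-5 \right)} \right)} h = - \frac{160649}{3} - -12360 = - \frac{160649}{3} + 12360 = - \frac{123569}{3}$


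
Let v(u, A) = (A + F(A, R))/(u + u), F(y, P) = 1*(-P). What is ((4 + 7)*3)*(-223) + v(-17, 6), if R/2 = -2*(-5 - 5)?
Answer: -7358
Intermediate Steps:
R = 40 (R = 2*(-2*(-5 - 5)) = 2*(-2*(-10)) = 2*20 = 40)
F(y, P) = -P
v(u, A) = (-40 + A)/(2*u) (v(u, A) = (A - 1*40)/(u + u) = (A - 40)/((2*u)) = (-40 + A)*(1/(2*u)) = (-40 + A)/(2*u))
((4 + 7)*3)*(-223) + v(-17, 6) = ((4 + 7)*3)*(-223) + (½)*(-40 + 6)/(-17) = (11*3)*(-223) + (½)*(-1/17)*(-34) = 33*(-223) + 1 = -7359 + 1 = -7358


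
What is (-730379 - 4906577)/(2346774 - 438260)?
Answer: -2818478/954257 ≈ -2.9536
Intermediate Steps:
(-730379 - 4906577)/(2346774 - 438260) = -5636956/1908514 = -5636956*1/1908514 = -2818478/954257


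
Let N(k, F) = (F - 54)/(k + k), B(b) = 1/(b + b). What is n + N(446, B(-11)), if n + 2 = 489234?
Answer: 9600687579/19624 ≈ 4.8923e+5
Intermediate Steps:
n = 489232 (n = -2 + 489234 = 489232)
B(b) = 1/(2*b)
N(k, F) = (-54 + F)/(2*k) (N(k, F) = (-54 + F)/((2*k)) = (-54 + F)*(1/(2*k)) = (-54 + F)/(2*k))
n + N(446, B(-11)) = 489232 + (1/2)*(-54 + (1/2)/(-11))/446 = 489232 + (1/2)*(1/446)*(-54 + (1/2)*(-1/11)) = 489232 + (1/2)*(1/446)*(-54 - 1/22) = 489232 + (1/2)*(1/446)*(-1189/22) = 489232 - 1189/19624 = 9600687579/19624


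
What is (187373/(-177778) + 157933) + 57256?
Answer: 38255682669/177778 ≈ 2.1519e+5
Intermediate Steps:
(187373/(-177778) + 157933) + 57256 = (187373*(-1/177778) + 157933) + 57256 = (-187373/177778 + 157933) + 57256 = 28076825501/177778 + 57256 = 38255682669/177778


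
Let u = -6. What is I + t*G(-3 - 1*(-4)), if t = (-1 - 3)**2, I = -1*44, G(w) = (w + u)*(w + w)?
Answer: -204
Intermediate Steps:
G(w) = 2*w*(-6 + w) (G(w) = (w - 6)*(w + w) = (-6 + w)*(2*w) = 2*w*(-6 + w))
I = -44
t = 16 (t = (-4)**2 = 16)
I + t*G(-3 - 1*(-4)) = -44 + 16*(2*(-3 - 1*(-4))*(-6 + (-3 - 1*(-4)))) = -44 + 16*(2*(-3 + 4)*(-6 + (-3 + 4))) = -44 + 16*(2*1*(-6 + 1)) = -44 + 16*(2*1*(-5)) = -44 + 16*(-10) = -44 - 160 = -204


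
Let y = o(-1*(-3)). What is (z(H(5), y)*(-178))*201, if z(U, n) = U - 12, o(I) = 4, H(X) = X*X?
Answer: -465114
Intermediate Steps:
H(X) = X²
y = 4
z(U, n) = -12 + U
(z(H(5), y)*(-178))*201 = ((-12 + 5²)*(-178))*201 = ((-12 + 25)*(-178))*201 = (13*(-178))*201 = -2314*201 = -465114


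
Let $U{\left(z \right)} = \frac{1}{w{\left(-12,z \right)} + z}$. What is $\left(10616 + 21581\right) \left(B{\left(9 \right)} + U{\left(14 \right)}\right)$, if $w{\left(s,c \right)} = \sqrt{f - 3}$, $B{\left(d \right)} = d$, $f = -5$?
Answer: $\frac{29782225}{102} - \frac{32197 i \sqrt{2}}{102} \approx 2.9198 \cdot 10^{5} - 446.41 i$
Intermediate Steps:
$w{\left(s,c \right)} = 2 i \sqrt{2}$ ($w{\left(s,c \right)} = \sqrt{-5 - 3} = \sqrt{-8} = 2 i \sqrt{2}$)
$U{\left(z \right)} = \frac{1}{z + 2 i \sqrt{2}}$ ($U{\left(z \right)} = \frac{1}{2 i \sqrt{2} + z} = \frac{1}{z + 2 i \sqrt{2}}$)
$\left(10616 + 21581\right) \left(B{\left(9 \right)} + U{\left(14 \right)}\right) = \left(10616 + 21581\right) \left(9 + \frac{1}{14 + 2 i \sqrt{2}}\right) = 32197 \left(9 + \frac{1}{14 + 2 i \sqrt{2}}\right) = 289773 + \frac{32197}{14 + 2 i \sqrt{2}}$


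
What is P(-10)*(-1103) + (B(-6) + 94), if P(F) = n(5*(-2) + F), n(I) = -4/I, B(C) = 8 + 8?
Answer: -553/5 ≈ -110.60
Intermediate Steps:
B(C) = 16
P(F) = -4/(-10 + F) (P(F) = -4/(5*(-2) + F) = -4/(-10 + F))
P(-10)*(-1103) + (B(-6) + 94) = -4/(-10 - 10)*(-1103) + (16 + 94) = -4/(-20)*(-1103) + 110 = -4*(-1/20)*(-1103) + 110 = (1/5)*(-1103) + 110 = -1103/5 + 110 = -553/5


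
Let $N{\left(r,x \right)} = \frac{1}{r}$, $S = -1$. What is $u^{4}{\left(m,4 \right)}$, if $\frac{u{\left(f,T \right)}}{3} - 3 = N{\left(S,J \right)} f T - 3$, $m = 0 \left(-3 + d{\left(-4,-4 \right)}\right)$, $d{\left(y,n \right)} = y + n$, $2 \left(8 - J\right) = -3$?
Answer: $0$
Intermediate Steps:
$J = \frac{19}{2}$ ($J = 8 - - \frac{3}{2} = 8 + \frac{3}{2} = \frac{19}{2} \approx 9.5$)
$d{\left(y,n \right)} = n + y$
$m = 0$ ($m = 0 \left(-3 - 8\right) = 0 \left(-11\right) = 0$)
$u{\left(f,T \right)} = - 3 T f$ ($u{\left(f,T \right)} = 9 + 3 \left(\frac{f}{-1} T - 3\right) = 9 + 3 \left(- f T - 3\right) = 9 + 3 \left(- T f - 3\right) = 9 + 3 \left(-3 - T f\right) = 9 - \left(9 + 3 T f\right) = - 3 T f$)
$u^{4}{\left(m,4 \right)} = \left(\left(-3\right) 4 \cdot 0\right)^{4} = 0^{4} = 0$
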